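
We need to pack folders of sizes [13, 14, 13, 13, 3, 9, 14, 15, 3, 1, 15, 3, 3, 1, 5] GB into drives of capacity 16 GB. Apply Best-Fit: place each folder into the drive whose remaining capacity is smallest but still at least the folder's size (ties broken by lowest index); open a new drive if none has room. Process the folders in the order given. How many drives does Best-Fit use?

9

13 GB → drive 1 (remaining 3 GB)
14 GB → drive 2 (remaining 2 GB)
13 GB → drive 3 (remaining 3 GB)
13 GB → drive 4 (remaining 3 GB)
3 GB → drive 1 (remaining 0 GB)
9 GB → drive 5 (remaining 7 GB)
14 GB → drive 6 (remaining 2 GB)
15 GB → drive 7 (remaining 1 GB)
3 GB → drive 3 (remaining 0 GB)
1 GB → drive 7 (remaining 0 GB)
15 GB → drive 8 (remaining 1 GB)
3 GB → drive 4 (remaining 0 GB)
3 GB → drive 5 (remaining 4 GB)
1 GB → drive 8 (remaining 0 GB)
5 GB → drive 9 (remaining 11 GB)
Final drives: [13,3] [14] [13,3] [13,3] [9,3] [14] [15,1] [15,1] [5].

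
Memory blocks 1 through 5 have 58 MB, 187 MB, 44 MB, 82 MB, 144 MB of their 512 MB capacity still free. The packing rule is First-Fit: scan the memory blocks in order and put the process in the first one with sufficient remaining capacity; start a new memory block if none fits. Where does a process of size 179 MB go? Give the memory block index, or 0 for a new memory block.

Memory blocks with room: memory block 2 (187 MB).
The first with room is memory block 2.

2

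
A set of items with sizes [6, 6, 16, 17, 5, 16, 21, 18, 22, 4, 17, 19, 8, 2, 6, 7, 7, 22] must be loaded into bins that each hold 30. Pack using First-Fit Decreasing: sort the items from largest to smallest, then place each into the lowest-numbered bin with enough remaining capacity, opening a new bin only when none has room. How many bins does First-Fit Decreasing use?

9

Sorted descending: 22, 22, 21, 19, 18, 17, 17, 16, 16, 8, 7, 7, 6, 6, 6, 5, 4, 2.
22 → bin 1 (remaining 8)
22 → bin 2 (remaining 8)
21 → bin 3 (remaining 9)
19 → bin 4 (remaining 11)
18 → bin 5 (remaining 12)
17 → bin 6 (remaining 13)
17 → bin 7 (remaining 13)
16 → bin 8 (remaining 14)
16 → bin 9 (remaining 14)
8 → bin 1 (remaining 0)
7 → bin 2 (remaining 1)
7 → bin 3 (remaining 2)
6 → bin 4 (remaining 5)
6 → bin 5 (remaining 6)
6 → bin 5 (remaining 0)
5 → bin 4 (remaining 0)
4 → bin 6 (remaining 9)
2 → bin 3 (remaining 0)
Final bins: [22,8] [22,7] [21,7,2] [19,6,5] [18,6,6] [17,4] [17] [16] [16].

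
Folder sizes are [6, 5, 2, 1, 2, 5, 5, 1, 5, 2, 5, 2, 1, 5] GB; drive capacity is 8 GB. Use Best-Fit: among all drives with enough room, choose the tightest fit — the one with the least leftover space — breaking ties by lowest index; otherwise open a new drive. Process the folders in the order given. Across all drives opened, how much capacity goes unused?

9

drive 1: place 6 GB, 2 GB left
drive 2: place 5 GB, 3 GB left
drive 1: place 2 GB, 0 GB left
drive 2: place 1 GB, 2 GB left
drive 2: place 2 GB, 0 GB left
drive 3: place 5 GB, 3 GB left
drive 4: place 5 GB, 3 GB left
drive 3: place 1 GB, 2 GB left
drive 5: place 5 GB, 3 GB left
drive 3: place 2 GB, 0 GB left
drive 6: place 5 GB, 3 GB left
drive 4: place 2 GB, 1 GB left
drive 4: place 1 GB, 0 GB left
drive 7: place 5 GB, 3 GB left
7 drives × 8 GB = 56 GB; used 47 GB; unused 9 GB.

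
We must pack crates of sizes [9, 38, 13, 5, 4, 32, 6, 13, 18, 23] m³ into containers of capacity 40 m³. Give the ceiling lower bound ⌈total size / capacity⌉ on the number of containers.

5 containers

Total size = 9 + 38 + 13 + 5 + 4 + 32 + 6 + 13 + 18 + 23 = 161 m³.
⌈161 / 40⌉ = 5.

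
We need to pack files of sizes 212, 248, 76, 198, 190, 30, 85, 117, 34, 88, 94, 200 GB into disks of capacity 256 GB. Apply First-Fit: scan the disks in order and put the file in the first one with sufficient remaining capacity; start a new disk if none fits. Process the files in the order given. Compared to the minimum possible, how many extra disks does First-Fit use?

First-Fit: [212,30] [248] [76,85,34] [198] [190] [117,88] [94] [200] → 8 disks.
Total size 1572 GB; any packing needs at least ⌈1572/256⌉ = 7 disks.
An optimal packing achieves that bound: [248] [212,34] [200,30] [198] [190] [117,94] [88,85,76] → 7 disks.
Excess: 8 − 7 = 1.

1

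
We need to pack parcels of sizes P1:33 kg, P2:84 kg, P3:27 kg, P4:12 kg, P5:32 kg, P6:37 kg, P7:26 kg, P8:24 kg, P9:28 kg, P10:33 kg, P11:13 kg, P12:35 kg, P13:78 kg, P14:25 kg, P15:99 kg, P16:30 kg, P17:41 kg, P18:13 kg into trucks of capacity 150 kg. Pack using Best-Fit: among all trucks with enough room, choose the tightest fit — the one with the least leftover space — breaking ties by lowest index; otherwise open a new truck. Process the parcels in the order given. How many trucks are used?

5

Put P1 (33 kg) in truck 1; 117 kg remain.
Put P2 (84 kg) in truck 1; 33 kg remain.
Put P3 (27 kg) in truck 1; 6 kg remain.
Put P4 (12 kg) in truck 2; 138 kg remain.
Put P5 (32 kg) in truck 2; 106 kg remain.
Put P6 (37 kg) in truck 2; 69 kg remain.
Put P7 (26 kg) in truck 2; 43 kg remain.
Put P8 (24 kg) in truck 2; 19 kg remain.
Put P9 (28 kg) in truck 3; 122 kg remain.
Put P10 (33 kg) in truck 3; 89 kg remain.
Put P11 (13 kg) in truck 2; 6 kg remain.
Put P12 (35 kg) in truck 3; 54 kg remain.
Put P13 (78 kg) in truck 4; 72 kg remain.
Put P14 (25 kg) in truck 3; 29 kg remain.
Put P15 (99 kg) in truck 5; 51 kg remain.
Put P16 (30 kg) in truck 5; 21 kg remain.
Put P17 (41 kg) in truck 4; 31 kg remain.
Put P18 (13 kg) in truck 5; 8 kg remain.
Final trucks: [33,84,27] [12,32,37,26,24,13] [28,33,35,25] [78,41] [99,30,13].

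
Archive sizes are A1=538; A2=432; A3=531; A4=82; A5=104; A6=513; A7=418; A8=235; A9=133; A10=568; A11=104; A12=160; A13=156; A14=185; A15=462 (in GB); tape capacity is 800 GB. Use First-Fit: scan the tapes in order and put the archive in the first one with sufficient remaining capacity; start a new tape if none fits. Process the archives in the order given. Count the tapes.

Put A1 (538 GB) in tape 1; 262 GB remain.
Put A2 (432 GB) in tape 2; 368 GB remain.
Put A3 (531 GB) in tape 3; 269 GB remain.
Put A4 (82 GB) in tape 1; 180 GB remain.
Put A5 (104 GB) in tape 1; 76 GB remain.
Put A6 (513 GB) in tape 4; 287 GB remain.
Put A7 (418 GB) in tape 5; 382 GB remain.
Put A8 (235 GB) in tape 2; 133 GB remain.
Put A9 (133 GB) in tape 2; 0 GB remain.
Put A10 (568 GB) in tape 6; 232 GB remain.
Put A11 (104 GB) in tape 3; 165 GB remain.
Put A12 (160 GB) in tape 3; 5 GB remain.
Put A13 (156 GB) in tape 4; 131 GB remain.
Put A14 (185 GB) in tape 5; 197 GB remain.
Put A15 (462 GB) in tape 7; 338 GB remain.
Final tapes: [538,82,104] [432,235,133] [531,104,160] [513,156] [418,185] [568] [462].

7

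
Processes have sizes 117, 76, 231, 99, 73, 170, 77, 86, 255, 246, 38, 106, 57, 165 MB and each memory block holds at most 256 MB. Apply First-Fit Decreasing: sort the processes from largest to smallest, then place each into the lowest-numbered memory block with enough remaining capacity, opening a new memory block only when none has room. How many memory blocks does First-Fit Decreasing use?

Sorted descending: 255, 246, 231, 170, 165, 117, 106, 99, 86, 77, 76, 73, 57, 38.
memory block 1: place 255 MB, 1 MB left
memory block 2: place 246 MB, 10 MB left
memory block 3: place 231 MB, 25 MB left
memory block 4: place 170 MB, 86 MB left
memory block 5: place 165 MB, 91 MB left
memory block 6: place 117 MB, 139 MB left
memory block 6: place 106 MB, 33 MB left
memory block 7: place 99 MB, 157 MB left
memory block 4: place 86 MB, 0 MB left
memory block 5: place 77 MB, 14 MB left
memory block 7: place 76 MB, 81 MB left
memory block 7: place 73 MB, 8 MB left
memory block 8: place 57 MB, 199 MB left
memory block 8: place 38 MB, 161 MB left

8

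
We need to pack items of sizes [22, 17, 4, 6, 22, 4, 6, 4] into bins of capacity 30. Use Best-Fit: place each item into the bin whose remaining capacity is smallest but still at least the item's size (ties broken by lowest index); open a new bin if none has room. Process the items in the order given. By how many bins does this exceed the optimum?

Best-Fit: [22,4,4] [17,6,6] [22,4] → 3 bins.
Total size 85; any packing needs at least ⌈85/30⌉ = 3 bins.
So 3 is already optimal.

0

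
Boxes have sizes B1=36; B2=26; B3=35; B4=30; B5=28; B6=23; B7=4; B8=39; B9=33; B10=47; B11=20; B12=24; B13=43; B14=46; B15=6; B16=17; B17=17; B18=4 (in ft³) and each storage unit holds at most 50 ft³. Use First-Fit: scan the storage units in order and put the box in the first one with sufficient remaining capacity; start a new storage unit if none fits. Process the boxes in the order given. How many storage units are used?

Put B1 (36 ft³) in storage unit 1; 14 ft³ remain.
Put B2 (26 ft³) in storage unit 2; 24 ft³ remain.
Put B3 (35 ft³) in storage unit 3; 15 ft³ remain.
Put B4 (30 ft³) in storage unit 4; 20 ft³ remain.
Put B5 (28 ft³) in storage unit 5; 22 ft³ remain.
Put B6 (23 ft³) in storage unit 2; 1 ft³ remain.
Put B7 (4 ft³) in storage unit 1; 10 ft³ remain.
Put B8 (39 ft³) in storage unit 6; 11 ft³ remain.
Put B9 (33 ft³) in storage unit 7; 17 ft³ remain.
Put B10 (47 ft³) in storage unit 8; 3 ft³ remain.
Put B11 (20 ft³) in storage unit 4; 0 ft³ remain.
Put B12 (24 ft³) in storage unit 9; 26 ft³ remain.
Put B13 (43 ft³) in storage unit 10; 7 ft³ remain.
Put B14 (46 ft³) in storage unit 11; 4 ft³ remain.
Put B15 (6 ft³) in storage unit 1; 4 ft³ remain.
Put B16 (17 ft³) in storage unit 5; 5 ft³ remain.
Put B17 (17 ft³) in storage unit 7; 0 ft³ remain.
Put B18 (4 ft³) in storage unit 1; 0 ft³ remain.

11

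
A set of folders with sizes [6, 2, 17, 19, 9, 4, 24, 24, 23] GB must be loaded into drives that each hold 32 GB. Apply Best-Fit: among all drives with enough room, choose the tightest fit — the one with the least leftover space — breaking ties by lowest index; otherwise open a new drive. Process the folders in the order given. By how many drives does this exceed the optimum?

Best-Fit: [6,2,17] [19,9,4] [24] [24] [23] → 5 drives.
5 folders exceed 16 GB (half the capacity), and no two of those can share a drive, so at least 5 drives are needed.
So 5 is already optimal.

0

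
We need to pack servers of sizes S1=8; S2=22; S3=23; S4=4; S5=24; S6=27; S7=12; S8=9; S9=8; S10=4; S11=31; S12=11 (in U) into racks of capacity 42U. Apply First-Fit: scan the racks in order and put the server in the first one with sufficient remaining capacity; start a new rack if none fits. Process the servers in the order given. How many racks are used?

5 racks

Put S1 (8U) in rack 1; 34U remain.
Put S2 (22U) in rack 1; 12U remain.
Put S3 (23U) in rack 2; 19U remain.
Put S4 (4U) in rack 1; 8U remain.
Put S5 (24U) in rack 3; 18U remain.
Put S6 (27U) in rack 4; 15U remain.
Put S7 (12U) in rack 2; 7U remain.
Put S8 (9U) in rack 3; 9U remain.
Put S9 (8U) in rack 1; 0U remain.
Put S10 (4U) in rack 2; 3U remain.
Put S11 (31U) in rack 5; 11U remain.
Put S12 (11U) in rack 4; 4U remain.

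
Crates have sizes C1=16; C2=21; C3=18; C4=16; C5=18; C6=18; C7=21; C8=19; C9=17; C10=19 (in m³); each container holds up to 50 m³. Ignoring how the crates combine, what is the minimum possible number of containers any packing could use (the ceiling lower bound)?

Total size = 16 + 21 + 18 + 16 + 18 + 18 + 21 + 19 + 17 + 19 = 183 m³.
⌈183 / 50⌉ = 4.

4 containers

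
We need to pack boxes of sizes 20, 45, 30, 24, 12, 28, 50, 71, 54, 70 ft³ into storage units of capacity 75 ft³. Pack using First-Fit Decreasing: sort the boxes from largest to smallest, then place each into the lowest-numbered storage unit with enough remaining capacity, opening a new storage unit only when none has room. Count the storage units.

Sorted descending: 71, 70, 54, 50, 45, 30, 28, 24, 20, 12.
71 ft³ → storage unit 1 (remaining 4 ft³)
70 ft³ → storage unit 2 (remaining 5 ft³)
54 ft³ → storage unit 3 (remaining 21 ft³)
50 ft³ → storage unit 4 (remaining 25 ft³)
45 ft³ → storage unit 5 (remaining 30 ft³)
30 ft³ → storage unit 5 (remaining 0 ft³)
28 ft³ → storage unit 6 (remaining 47 ft³)
24 ft³ → storage unit 4 (remaining 1 ft³)
20 ft³ → storage unit 3 (remaining 1 ft³)
12 ft³ → storage unit 6 (remaining 35 ft³)
Final storage units: [71] [70] [54,20] [50,24] [45,30] [28,12].

6 storage units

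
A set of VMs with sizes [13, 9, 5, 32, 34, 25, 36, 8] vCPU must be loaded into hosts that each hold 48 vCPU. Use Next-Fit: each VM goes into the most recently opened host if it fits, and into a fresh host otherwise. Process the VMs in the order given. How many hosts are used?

5 hosts

host 1: place 13 vCPU, 35 vCPU left
host 1: place 9 vCPU, 26 vCPU left
host 1: place 5 vCPU, 21 vCPU left
host 2: place 32 vCPU, 16 vCPU left
host 3: place 34 vCPU, 14 vCPU left
host 4: place 25 vCPU, 23 vCPU left
host 5: place 36 vCPU, 12 vCPU left
host 5: place 8 vCPU, 4 vCPU left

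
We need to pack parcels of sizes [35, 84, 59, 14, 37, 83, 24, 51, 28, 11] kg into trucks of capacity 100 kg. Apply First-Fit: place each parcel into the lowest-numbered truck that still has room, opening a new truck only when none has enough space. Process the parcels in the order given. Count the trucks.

5

Put 35 kg in truck 1; 65 kg remain.
Put 84 kg in truck 2; 16 kg remain.
Put 59 kg in truck 1; 6 kg remain.
Put 14 kg in truck 2; 2 kg remain.
Put 37 kg in truck 3; 63 kg remain.
Put 83 kg in truck 4; 17 kg remain.
Put 24 kg in truck 3; 39 kg remain.
Put 51 kg in truck 5; 49 kg remain.
Put 28 kg in truck 3; 11 kg remain.
Put 11 kg in truck 3; 0 kg remain.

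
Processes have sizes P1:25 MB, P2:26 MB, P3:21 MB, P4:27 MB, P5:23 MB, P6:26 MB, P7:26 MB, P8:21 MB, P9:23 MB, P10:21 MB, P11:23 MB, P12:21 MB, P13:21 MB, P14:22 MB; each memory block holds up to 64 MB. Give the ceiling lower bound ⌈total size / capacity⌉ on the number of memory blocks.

6 memory blocks

Total size = 25 + 26 + 21 + 27 + 23 + 26 + 26 + 21 + 23 + 21 + 23 + 21 + 21 + 22 = 326 MB.
⌈326 / 64⌉ = 6.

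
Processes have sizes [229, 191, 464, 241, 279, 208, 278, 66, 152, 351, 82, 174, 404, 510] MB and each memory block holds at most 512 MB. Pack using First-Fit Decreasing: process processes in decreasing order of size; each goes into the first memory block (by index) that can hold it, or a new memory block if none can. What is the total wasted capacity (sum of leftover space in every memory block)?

467

Sorted descending: 510, 464, 404, 351, 279, 278, 241, 229, 208, 191, 174, 152, 82, 66.
510 MB → memory block 1 (remaining 2 MB)
464 MB → memory block 2 (remaining 48 MB)
404 MB → memory block 3 (remaining 108 MB)
351 MB → memory block 4 (remaining 161 MB)
279 MB → memory block 5 (remaining 233 MB)
278 MB → memory block 6 (remaining 234 MB)
241 MB → memory block 7 (remaining 271 MB)
229 MB → memory block 5 (remaining 4 MB)
208 MB → memory block 6 (remaining 26 MB)
191 MB → memory block 7 (remaining 80 MB)
174 MB → memory block 8 (remaining 338 MB)
152 MB → memory block 4 (remaining 9 MB)
82 MB → memory block 3 (remaining 26 MB)
66 MB → memory block 7 (remaining 14 MB)
8 memory blocks × 512 MB = 4096 MB; used 3629 MB; unused 467 MB.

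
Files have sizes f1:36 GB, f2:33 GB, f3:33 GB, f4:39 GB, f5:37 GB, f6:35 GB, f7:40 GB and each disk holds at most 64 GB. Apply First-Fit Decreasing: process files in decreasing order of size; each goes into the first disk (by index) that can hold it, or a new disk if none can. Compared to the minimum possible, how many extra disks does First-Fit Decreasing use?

0

First-Fit Decreasing: [40] [39] [37] [36] [35] [33] [33] → 7 disks.
7 files exceed 32 GB (half the capacity), and no two of those can share a disk, so at least 7 disks are needed.
So 7 is already optimal.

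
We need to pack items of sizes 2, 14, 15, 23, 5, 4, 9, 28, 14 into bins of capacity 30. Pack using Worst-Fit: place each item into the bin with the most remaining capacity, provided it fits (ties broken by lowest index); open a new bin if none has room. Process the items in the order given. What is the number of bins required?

2 → bin 1 (remaining 28)
14 → bin 1 (remaining 14)
15 → bin 2 (remaining 15)
23 → bin 3 (remaining 7)
5 → bin 2 (remaining 10)
4 → bin 1 (remaining 10)
9 → bin 1 (remaining 1)
28 → bin 4 (remaining 2)
14 → bin 5 (remaining 16)
Final bins: [2,14,4,9] [15,5] [23] [28] [14].

5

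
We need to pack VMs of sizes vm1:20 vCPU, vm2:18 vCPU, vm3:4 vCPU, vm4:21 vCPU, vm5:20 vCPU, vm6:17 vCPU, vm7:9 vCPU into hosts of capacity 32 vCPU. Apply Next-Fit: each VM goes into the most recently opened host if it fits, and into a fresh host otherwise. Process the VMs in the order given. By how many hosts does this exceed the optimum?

Next-Fit: [20] [18,4] [21] [20] [17,9] → 5 hosts.
5 VMs exceed 16 vCPU (half the capacity), and no two of those can share a host, so at least 5 hosts are needed.
So 5 is already optimal.

0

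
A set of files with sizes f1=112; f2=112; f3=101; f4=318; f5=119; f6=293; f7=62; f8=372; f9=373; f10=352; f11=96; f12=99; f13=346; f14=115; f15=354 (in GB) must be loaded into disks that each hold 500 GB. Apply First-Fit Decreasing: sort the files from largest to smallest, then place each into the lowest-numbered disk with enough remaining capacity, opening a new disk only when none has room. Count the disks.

Sorted descending: 373, 372, 354, 352, 346, 318, 293, 119, 115, 112, 112, 101, 99, 96, 62.
373 GB → disk 1 (remaining 127 GB)
372 GB → disk 2 (remaining 128 GB)
354 GB → disk 3 (remaining 146 GB)
352 GB → disk 4 (remaining 148 GB)
346 GB → disk 5 (remaining 154 GB)
318 GB → disk 6 (remaining 182 GB)
293 GB → disk 7 (remaining 207 GB)
119 GB → disk 1 (remaining 8 GB)
115 GB → disk 2 (remaining 13 GB)
112 GB → disk 3 (remaining 34 GB)
112 GB → disk 4 (remaining 36 GB)
101 GB → disk 5 (remaining 53 GB)
99 GB → disk 6 (remaining 83 GB)
96 GB → disk 7 (remaining 111 GB)
62 GB → disk 6 (remaining 21 GB)

7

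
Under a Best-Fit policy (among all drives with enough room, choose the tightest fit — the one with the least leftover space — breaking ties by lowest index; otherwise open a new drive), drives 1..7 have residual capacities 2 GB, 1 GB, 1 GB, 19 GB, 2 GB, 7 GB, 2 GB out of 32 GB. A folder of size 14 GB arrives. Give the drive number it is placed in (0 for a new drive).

4

Drives with room: drive 4 (19 GB).
Tightest fit is drive 4 with 19 GB free.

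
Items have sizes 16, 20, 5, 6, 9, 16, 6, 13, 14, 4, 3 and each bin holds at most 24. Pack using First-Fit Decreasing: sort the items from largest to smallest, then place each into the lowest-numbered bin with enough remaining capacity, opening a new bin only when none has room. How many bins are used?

5

Sorted descending: 20, 16, 16, 14, 13, 9, 6, 6, 5, 4, 3.
bin 1: place 20, 4 left
bin 2: place 16, 8 left
bin 3: place 16, 8 left
bin 4: place 14, 10 left
bin 5: place 13, 11 left
bin 4: place 9, 1 left
bin 2: place 6, 2 left
bin 3: place 6, 2 left
bin 5: place 5, 6 left
bin 1: place 4, 0 left
bin 5: place 3, 3 left
Final bins: [20,4] [16,6] [16,6] [14,9] [13,5,3].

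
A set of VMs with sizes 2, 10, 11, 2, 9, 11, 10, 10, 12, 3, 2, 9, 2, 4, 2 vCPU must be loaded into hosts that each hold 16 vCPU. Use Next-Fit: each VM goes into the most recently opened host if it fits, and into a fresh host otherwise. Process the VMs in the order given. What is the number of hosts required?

9 hosts

Put 2 vCPU in host 1; 14 vCPU remain.
Put 10 vCPU in host 1; 4 vCPU remain.
Put 11 vCPU in host 2; 5 vCPU remain.
Put 2 vCPU in host 2; 3 vCPU remain.
Put 9 vCPU in host 3; 7 vCPU remain.
Put 11 vCPU in host 4; 5 vCPU remain.
Put 10 vCPU in host 5; 6 vCPU remain.
Put 10 vCPU in host 6; 6 vCPU remain.
Put 12 vCPU in host 7; 4 vCPU remain.
Put 3 vCPU in host 7; 1 vCPU remain.
Put 2 vCPU in host 8; 14 vCPU remain.
Put 9 vCPU in host 8; 5 vCPU remain.
Put 2 vCPU in host 8; 3 vCPU remain.
Put 4 vCPU in host 9; 12 vCPU remain.
Put 2 vCPU in host 9; 10 vCPU remain.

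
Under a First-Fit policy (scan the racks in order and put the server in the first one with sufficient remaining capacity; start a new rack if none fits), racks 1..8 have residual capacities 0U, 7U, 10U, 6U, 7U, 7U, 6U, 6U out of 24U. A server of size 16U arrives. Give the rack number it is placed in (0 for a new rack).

0

No rack has ≥ 16U free, so a new rack is opened.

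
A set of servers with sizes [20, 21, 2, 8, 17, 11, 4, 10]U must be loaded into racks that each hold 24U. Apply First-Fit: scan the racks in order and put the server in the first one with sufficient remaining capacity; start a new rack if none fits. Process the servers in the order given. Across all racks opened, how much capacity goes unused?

20U → rack 1 (remaining 4U)
21U → rack 2 (remaining 3U)
2U → rack 1 (remaining 2U)
8U → rack 3 (remaining 16U)
17U → rack 4 (remaining 7U)
11U → rack 3 (remaining 5U)
4U → rack 3 (remaining 1U)
10U → rack 5 (remaining 14U)
5 racks × 24U = 120U; used 93U; unused 27U.

27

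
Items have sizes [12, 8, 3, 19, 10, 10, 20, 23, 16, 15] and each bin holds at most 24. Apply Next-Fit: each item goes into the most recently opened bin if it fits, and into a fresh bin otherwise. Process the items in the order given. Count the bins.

12 → bin 1 (remaining 12)
8 → bin 1 (remaining 4)
3 → bin 1 (remaining 1)
19 → bin 2 (remaining 5)
10 → bin 3 (remaining 14)
10 → bin 3 (remaining 4)
20 → bin 4 (remaining 4)
23 → bin 5 (remaining 1)
16 → bin 6 (remaining 8)
15 → bin 7 (remaining 9)

7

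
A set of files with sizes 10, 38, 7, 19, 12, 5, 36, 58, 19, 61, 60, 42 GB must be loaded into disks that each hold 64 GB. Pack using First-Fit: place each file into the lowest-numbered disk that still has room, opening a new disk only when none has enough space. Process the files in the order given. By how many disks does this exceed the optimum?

1

First-Fit: [10,38,7,5] [19,12,19] [36] [58] [61] [60] [42] → 7 disks.
Total size 367 GB; any packing needs at least ⌈367/64⌉ = 6 disks.
An optimal packing achieves that bound: [61] [60] [58,5] [42,19] [38,19,7] [36,12,10] → 6 disks.
Excess: 7 − 6 = 1.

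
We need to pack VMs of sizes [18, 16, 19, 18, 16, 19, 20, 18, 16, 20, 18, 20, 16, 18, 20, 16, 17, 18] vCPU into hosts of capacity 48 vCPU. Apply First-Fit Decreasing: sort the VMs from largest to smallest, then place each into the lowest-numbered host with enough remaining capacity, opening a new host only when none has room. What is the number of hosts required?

Sorted descending: 20, 20, 20, 20, 19, 19, 18, 18, 18, 18, 18, 18, 17, 16, 16, 16, 16, 16.
host 1: place 20 vCPU, 28 vCPU left
host 1: place 20 vCPU, 8 vCPU left
host 2: place 20 vCPU, 28 vCPU left
host 2: place 20 vCPU, 8 vCPU left
host 3: place 19 vCPU, 29 vCPU left
host 3: place 19 vCPU, 10 vCPU left
host 4: place 18 vCPU, 30 vCPU left
host 4: place 18 vCPU, 12 vCPU left
host 5: place 18 vCPU, 30 vCPU left
host 5: place 18 vCPU, 12 vCPU left
host 6: place 18 vCPU, 30 vCPU left
host 6: place 18 vCPU, 12 vCPU left
host 7: place 17 vCPU, 31 vCPU left
host 7: place 16 vCPU, 15 vCPU left
host 8: place 16 vCPU, 32 vCPU left
host 8: place 16 vCPU, 16 vCPU left
host 8: place 16 vCPU, 0 vCPU left
host 9: place 16 vCPU, 32 vCPU left

9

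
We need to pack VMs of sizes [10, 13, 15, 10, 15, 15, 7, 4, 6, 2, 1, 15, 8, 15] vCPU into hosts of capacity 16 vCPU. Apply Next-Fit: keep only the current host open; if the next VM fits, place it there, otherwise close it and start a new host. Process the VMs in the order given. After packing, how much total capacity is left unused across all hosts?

40

host 1: place 10 vCPU, 6 vCPU left
host 2: place 13 vCPU, 3 vCPU left
host 3: place 15 vCPU, 1 vCPU left
host 4: place 10 vCPU, 6 vCPU left
host 5: place 15 vCPU, 1 vCPU left
host 6: place 15 vCPU, 1 vCPU left
host 7: place 7 vCPU, 9 vCPU left
host 7: place 4 vCPU, 5 vCPU left
host 8: place 6 vCPU, 10 vCPU left
host 8: place 2 vCPU, 8 vCPU left
host 8: place 1 vCPU, 7 vCPU left
host 9: place 15 vCPU, 1 vCPU left
host 10: place 8 vCPU, 8 vCPU left
host 11: place 15 vCPU, 1 vCPU left
11 hosts × 16 vCPU = 176 vCPU; used 136 vCPU; unused 40 vCPU.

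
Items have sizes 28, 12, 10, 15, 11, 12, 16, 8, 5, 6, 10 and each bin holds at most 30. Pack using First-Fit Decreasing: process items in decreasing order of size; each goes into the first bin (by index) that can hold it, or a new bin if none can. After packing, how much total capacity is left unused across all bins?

17

Sorted descending: 28, 16, 15, 12, 12, 11, 10, 10, 8, 6, 5.
Put 28 in bin 1; 2 remain.
Put 16 in bin 2; 14 remain.
Put 15 in bin 3; 15 remain.
Put 12 in bin 2; 2 remain.
Put 12 in bin 3; 3 remain.
Put 11 in bin 4; 19 remain.
Put 10 in bin 4; 9 remain.
Put 10 in bin 5; 20 remain.
Put 8 in bin 4; 1 remain.
Put 6 in bin 5; 14 remain.
Put 5 in bin 5; 9 remain.
5 bins × 30 = 150; used 133; unused 17.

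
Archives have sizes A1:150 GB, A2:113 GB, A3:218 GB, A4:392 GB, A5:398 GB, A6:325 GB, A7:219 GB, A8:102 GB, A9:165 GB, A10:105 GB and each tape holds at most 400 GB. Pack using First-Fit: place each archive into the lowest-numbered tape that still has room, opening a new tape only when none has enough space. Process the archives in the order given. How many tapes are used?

tape 1: place A1 (150 GB), 250 GB left
tape 1: place A2 (113 GB), 137 GB left
tape 2: place A3 (218 GB), 182 GB left
tape 3: place A4 (392 GB), 8 GB left
tape 4: place A5 (398 GB), 2 GB left
tape 5: place A6 (325 GB), 75 GB left
tape 6: place A7 (219 GB), 181 GB left
tape 1: place A8 (102 GB), 35 GB left
tape 2: place A9 (165 GB), 17 GB left
tape 6: place A10 (105 GB), 76 GB left

6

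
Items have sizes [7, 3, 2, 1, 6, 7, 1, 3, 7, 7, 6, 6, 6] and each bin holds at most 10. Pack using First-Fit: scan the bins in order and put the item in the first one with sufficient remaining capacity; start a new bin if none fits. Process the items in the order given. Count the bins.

8

bin 1: place 7, 3 left
bin 1: place 3, 0 left
bin 2: place 2, 8 left
bin 2: place 1, 7 left
bin 2: place 6, 1 left
bin 3: place 7, 3 left
bin 2: place 1, 0 left
bin 3: place 3, 0 left
bin 4: place 7, 3 left
bin 5: place 7, 3 left
bin 6: place 6, 4 left
bin 7: place 6, 4 left
bin 8: place 6, 4 left
Final bins: [7,3] [2,1,6,1] [7,3] [7] [7] [6] [6] [6].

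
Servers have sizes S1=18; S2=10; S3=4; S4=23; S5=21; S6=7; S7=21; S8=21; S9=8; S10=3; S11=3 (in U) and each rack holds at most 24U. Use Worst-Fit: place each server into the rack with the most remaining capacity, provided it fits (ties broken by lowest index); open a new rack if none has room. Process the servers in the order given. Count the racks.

7

rack 1: place S1 (18U), 6U left
rack 2: place S2 (10U), 14U left
rack 2: place S3 (4U), 10U left
rack 3: place S4 (23U), 1U left
rack 4: place S5 (21U), 3U left
rack 2: place S6 (7U), 3U left
rack 5: place S7 (21U), 3U left
rack 6: place S8 (21U), 3U left
rack 7: place S9 (8U), 16U left
rack 7: place S10 (3U), 13U left
rack 7: place S11 (3U), 10U left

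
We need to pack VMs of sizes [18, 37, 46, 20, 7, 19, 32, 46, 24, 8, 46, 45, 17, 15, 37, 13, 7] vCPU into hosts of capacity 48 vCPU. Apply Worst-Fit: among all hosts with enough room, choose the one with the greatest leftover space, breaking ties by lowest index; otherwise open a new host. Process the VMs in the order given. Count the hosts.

10

18 vCPU → host 1 (remaining 30 vCPU)
37 vCPU → host 2 (remaining 11 vCPU)
46 vCPU → host 3 (remaining 2 vCPU)
20 vCPU → host 1 (remaining 10 vCPU)
7 vCPU → host 2 (remaining 4 vCPU)
19 vCPU → host 4 (remaining 29 vCPU)
32 vCPU → host 5 (remaining 16 vCPU)
46 vCPU → host 6 (remaining 2 vCPU)
24 vCPU → host 4 (remaining 5 vCPU)
8 vCPU → host 5 (remaining 8 vCPU)
46 vCPU → host 7 (remaining 2 vCPU)
45 vCPU → host 8 (remaining 3 vCPU)
17 vCPU → host 9 (remaining 31 vCPU)
15 vCPU → host 9 (remaining 16 vCPU)
37 vCPU → host 10 (remaining 11 vCPU)
13 vCPU → host 9 (remaining 3 vCPU)
7 vCPU → host 10 (remaining 4 vCPU)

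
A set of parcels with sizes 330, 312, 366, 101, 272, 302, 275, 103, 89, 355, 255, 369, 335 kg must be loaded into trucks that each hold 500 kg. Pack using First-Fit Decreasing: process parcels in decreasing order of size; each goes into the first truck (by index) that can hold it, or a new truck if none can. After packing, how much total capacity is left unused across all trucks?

Sorted descending: 369, 366, 355, 335, 330, 312, 302, 275, 272, 255, 103, 101, 89.
Put 369 kg in truck 1; 131 kg remain.
Put 366 kg in truck 2; 134 kg remain.
Put 355 kg in truck 3; 145 kg remain.
Put 335 kg in truck 4; 165 kg remain.
Put 330 kg in truck 5; 170 kg remain.
Put 312 kg in truck 6; 188 kg remain.
Put 302 kg in truck 7; 198 kg remain.
Put 275 kg in truck 8; 225 kg remain.
Put 272 kg in truck 9; 228 kg remain.
Put 255 kg in truck 10; 245 kg remain.
Put 103 kg in truck 1; 28 kg remain.
Put 101 kg in truck 2; 33 kg remain.
Put 89 kg in truck 3; 56 kg remain.
10 trucks × 500 kg = 5000 kg; used 3464 kg; unused 1536 kg.

1536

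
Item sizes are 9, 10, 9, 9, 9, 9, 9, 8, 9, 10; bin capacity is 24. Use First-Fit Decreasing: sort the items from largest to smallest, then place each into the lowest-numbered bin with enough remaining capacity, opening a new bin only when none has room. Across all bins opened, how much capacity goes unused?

29

Sorted descending: 10, 10, 9, 9, 9, 9, 9, 9, 9, 8.
bin 1: place 10, 14 left
bin 1: place 10, 4 left
bin 2: place 9, 15 left
bin 2: place 9, 6 left
bin 3: place 9, 15 left
bin 3: place 9, 6 left
bin 4: place 9, 15 left
bin 4: place 9, 6 left
bin 5: place 9, 15 left
bin 5: place 8, 7 left
5 bins × 24 = 120; used 91; unused 29.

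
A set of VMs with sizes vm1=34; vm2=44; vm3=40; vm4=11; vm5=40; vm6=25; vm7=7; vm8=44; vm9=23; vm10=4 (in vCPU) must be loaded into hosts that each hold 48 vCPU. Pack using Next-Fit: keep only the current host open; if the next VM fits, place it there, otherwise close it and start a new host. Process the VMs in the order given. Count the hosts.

8

host 1: place vm1 (34 vCPU), 14 vCPU left
host 2: place vm2 (44 vCPU), 4 vCPU left
host 3: place vm3 (40 vCPU), 8 vCPU left
host 4: place vm4 (11 vCPU), 37 vCPU left
host 5: place vm5 (40 vCPU), 8 vCPU left
host 6: place vm6 (25 vCPU), 23 vCPU left
host 6: place vm7 (7 vCPU), 16 vCPU left
host 7: place vm8 (44 vCPU), 4 vCPU left
host 8: place vm9 (23 vCPU), 25 vCPU left
host 8: place vm10 (4 vCPU), 21 vCPU left
Final hosts: [34] [44] [40] [11] [40] [25,7] [44] [23,4].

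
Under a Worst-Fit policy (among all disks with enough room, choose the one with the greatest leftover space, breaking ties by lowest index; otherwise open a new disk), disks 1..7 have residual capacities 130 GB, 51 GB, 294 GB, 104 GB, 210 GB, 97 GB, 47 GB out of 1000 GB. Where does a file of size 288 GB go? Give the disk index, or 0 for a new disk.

Disks with room: disk 3 (294 GB).
Most room is disk 3 with 294 GB free.

3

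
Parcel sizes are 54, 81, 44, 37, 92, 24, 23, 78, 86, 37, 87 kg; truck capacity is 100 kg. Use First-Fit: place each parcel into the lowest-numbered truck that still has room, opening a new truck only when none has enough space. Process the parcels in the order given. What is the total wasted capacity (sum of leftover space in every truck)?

truck 1: place 54 kg, 46 kg left
truck 2: place 81 kg, 19 kg left
truck 1: place 44 kg, 2 kg left
truck 3: place 37 kg, 63 kg left
truck 4: place 92 kg, 8 kg left
truck 3: place 24 kg, 39 kg left
truck 3: place 23 kg, 16 kg left
truck 5: place 78 kg, 22 kg left
truck 6: place 86 kg, 14 kg left
truck 7: place 37 kg, 63 kg left
truck 8: place 87 kg, 13 kg left
8 trucks × 100 kg = 800 kg; used 643 kg; unused 157 kg.

157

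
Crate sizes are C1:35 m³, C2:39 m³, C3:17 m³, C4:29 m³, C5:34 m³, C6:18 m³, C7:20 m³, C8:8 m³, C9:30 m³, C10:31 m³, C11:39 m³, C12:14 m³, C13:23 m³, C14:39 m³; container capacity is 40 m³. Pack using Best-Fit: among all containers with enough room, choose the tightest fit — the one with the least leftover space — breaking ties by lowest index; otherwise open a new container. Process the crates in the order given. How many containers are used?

C1 (35 m³) → container 1 (remaining 5 m³)
C2 (39 m³) → container 2 (remaining 1 m³)
C3 (17 m³) → container 3 (remaining 23 m³)
C4 (29 m³) → container 4 (remaining 11 m³)
C5 (34 m³) → container 5 (remaining 6 m³)
C6 (18 m³) → container 3 (remaining 5 m³)
C7 (20 m³) → container 6 (remaining 20 m³)
C8 (8 m³) → container 4 (remaining 3 m³)
C9 (30 m³) → container 7 (remaining 10 m³)
C10 (31 m³) → container 8 (remaining 9 m³)
C11 (39 m³) → container 9 (remaining 1 m³)
C12 (14 m³) → container 6 (remaining 6 m³)
C13 (23 m³) → container 10 (remaining 17 m³)
C14 (39 m³) → container 11 (remaining 1 m³)

11 containers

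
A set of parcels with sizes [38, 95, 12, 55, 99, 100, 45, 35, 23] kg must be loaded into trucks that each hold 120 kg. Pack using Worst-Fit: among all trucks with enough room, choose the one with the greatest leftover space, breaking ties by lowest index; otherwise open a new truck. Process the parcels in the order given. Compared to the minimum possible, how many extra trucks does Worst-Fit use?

0

Worst-Fit: [38,12,55] [95] [99] [100] [45,35,23] → 5 trucks.
Total size 502 kg; any packing needs at least ⌈502/120⌉ = 5 trucks.
So 5 is already optimal.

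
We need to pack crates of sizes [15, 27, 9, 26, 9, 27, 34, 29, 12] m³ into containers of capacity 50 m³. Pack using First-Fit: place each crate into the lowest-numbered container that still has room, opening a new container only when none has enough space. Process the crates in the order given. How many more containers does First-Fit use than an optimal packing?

0

First-Fit: [15,27] [9,26,9] [27,12] [34] [29] → 5 containers.
5 crates exceed 25 m³ (half the capacity), and no two of those can share a container, so at least 5 containers are needed.
So 5 is already optimal.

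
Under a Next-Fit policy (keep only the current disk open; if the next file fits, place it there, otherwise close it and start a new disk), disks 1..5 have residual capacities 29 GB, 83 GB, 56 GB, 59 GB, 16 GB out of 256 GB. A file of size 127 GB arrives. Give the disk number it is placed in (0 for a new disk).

Next-Fit only looks at disk 5, which has 16 GB free.
127 GB does not fit, so a new disk is opened.

0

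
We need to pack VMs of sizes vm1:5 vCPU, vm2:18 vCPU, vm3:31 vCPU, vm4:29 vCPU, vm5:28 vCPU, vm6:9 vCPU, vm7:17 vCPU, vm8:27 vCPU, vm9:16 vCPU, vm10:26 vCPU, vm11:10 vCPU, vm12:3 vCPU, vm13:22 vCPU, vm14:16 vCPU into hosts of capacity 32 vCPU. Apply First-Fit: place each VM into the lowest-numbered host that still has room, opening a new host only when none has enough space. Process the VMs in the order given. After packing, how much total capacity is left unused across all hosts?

31

Put vm1 (5 vCPU) in host 1; 27 vCPU remain.
Put vm2 (18 vCPU) in host 1; 9 vCPU remain.
Put vm3 (31 vCPU) in host 2; 1 vCPU remain.
Put vm4 (29 vCPU) in host 3; 3 vCPU remain.
Put vm5 (28 vCPU) in host 4; 4 vCPU remain.
Put vm6 (9 vCPU) in host 1; 0 vCPU remain.
Put vm7 (17 vCPU) in host 5; 15 vCPU remain.
Put vm8 (27 vCPU) in host 6; 5 vCPU remain.
Put vm9 (16 vCPU) in host 7; 16 vCPU remain.
Put vm10 (26 vCPU) in host 8; 6 vCPU remain.
Put vm11 (10 vCPU) in host 5; 5 vCPU remain.
Put vm12 (3 vCPU) in host 3; 0 vCPU remain.
Put vm13 (22 vCPU) in host 9; 10 vCPU remain.
Put vm14 (16 vCPU) in host 7; 0 vCPU remain.
9 hosts × 32 vCPU = 288 vCPU; used 257 vCPU; unused 31 vCPU.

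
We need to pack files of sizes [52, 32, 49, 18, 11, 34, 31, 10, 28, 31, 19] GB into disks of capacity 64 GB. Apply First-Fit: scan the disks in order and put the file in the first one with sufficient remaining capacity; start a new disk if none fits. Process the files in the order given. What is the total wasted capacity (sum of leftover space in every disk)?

69

52 GB → disk 1 (remaining 12 GB)
32 GB → disk 2 (remaining 32 GB)
49 GB → disk 3 (remaining 15 GB)
18 GB → disk 2 (remaining 14 GB)
11 GB → disk 1 (remaining 1 GB)
34 GB → disk 4 (remaining 30 GB)
31 GB → disk 5 (remaining 33 GB)
10 GB → disk 2 (remaining 4 GB)
28 GB → disk 4 (remaining 2 GB)
31 GB → disk 5 (remaining 2 GB)
19 GB → disk 6 (remaining 45 GB)
6 disks × 64 GB = 384 GB; used 315 GB; unused 69 GB.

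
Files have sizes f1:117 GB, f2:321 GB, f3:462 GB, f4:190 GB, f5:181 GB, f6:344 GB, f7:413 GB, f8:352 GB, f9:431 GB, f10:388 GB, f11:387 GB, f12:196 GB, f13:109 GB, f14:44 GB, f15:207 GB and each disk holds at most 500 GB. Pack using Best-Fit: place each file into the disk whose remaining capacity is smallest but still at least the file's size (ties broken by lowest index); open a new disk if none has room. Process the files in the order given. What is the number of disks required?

disk 1: place f1 (117 GB), 383 GB left
disk 1: place f2 (321 GB), 62 GB left
disk 2: place f3 (462 GB), 38 GB left
disk 3: place f4 (190 GB), 310 GB left
disk 3: place f5 (181 GB), 129 GB left
disk 4: place f6 (344 GB), 156 GB left
disk 5: place f7 (413 GB), 87 GB left
disk 6: place f8 (352 GB), 148 GB left
disk 7: place f9 (431 GB), 69 GB left
disk 8: place f10 (388 GB), 112 GB left
disk 9: place f11 (387 GB), 113 GB left
disk 10: place f12 (196 GB), 304 GB left
disk 8: place f13 (109 GB), 3 GB left
disk 1: place f14 (44 GB), 18 GB left
disk 10: place f15 (207 GB), 97 GB left

10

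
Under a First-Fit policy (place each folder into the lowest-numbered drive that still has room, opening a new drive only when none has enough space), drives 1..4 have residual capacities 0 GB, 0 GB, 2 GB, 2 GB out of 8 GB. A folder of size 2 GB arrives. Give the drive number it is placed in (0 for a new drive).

Drives with room: drive 3 (2 GB), drive 4 (2 GB).
The first with room is drive 3.

3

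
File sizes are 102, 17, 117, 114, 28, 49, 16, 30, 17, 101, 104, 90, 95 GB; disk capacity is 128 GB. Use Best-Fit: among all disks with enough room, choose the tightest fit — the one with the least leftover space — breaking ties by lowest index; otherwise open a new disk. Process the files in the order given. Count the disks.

8 disks

102 GB → disk 1 (remaining 26 GB)
17 GB → disk 1 (remaining 9 GB)
117 GB → disk 2 (remaining 11 GB)
114 GB → disk 3 (remaining 14 GB)
28 GB → disk 4 (remaining 100 GB)
49 GB → disk 4 (remaining 51 GB)
16 GB → disk 4 (remaining 35 GB)
30 GB → disk 4 (remaining 5 GB)
17 GB → disk 5 (remaining 111 GB)
101 GB → disk 5 (remaining 10 GB)
104 GB → disk 6 (remaining 24 GB)
90 GB → disk 7 (remaining 38 GB)
95 GB → disk 8 (remaining 33 GB)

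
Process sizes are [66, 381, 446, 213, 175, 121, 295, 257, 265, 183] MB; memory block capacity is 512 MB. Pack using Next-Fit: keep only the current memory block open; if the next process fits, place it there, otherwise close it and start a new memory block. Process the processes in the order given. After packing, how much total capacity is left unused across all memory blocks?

670

Put 66 MB in memory block 1; 446 MB remain.
Put 381 MB in memory block 1; 65 MB remain.
Put 446 MB in memory block 2; 66 MB remain.
Put 213 MB in memory block 3; 299 MB remain.
Put 175 MB in memory block 3; 124 MB remain.
Put 121 MB in memory block 3; 3 MB remain.
Put 295 MB in memory block 4; 217 MB remain.
Put 257 MB in memory block 5; 255 MB remain.
Put 265 MB in memory block 6; 247 MB remain.
Put 183 MB in memory block 6; 64 MB remain.
6 memory blocks × 512 MB = 3072 MB; used 2402 MB; unused 670 MB.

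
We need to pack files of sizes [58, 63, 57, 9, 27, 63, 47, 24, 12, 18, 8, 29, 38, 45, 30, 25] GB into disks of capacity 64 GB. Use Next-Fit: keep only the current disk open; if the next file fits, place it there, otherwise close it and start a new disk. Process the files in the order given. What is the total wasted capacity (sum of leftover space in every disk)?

disk 1: place 58 GB, 6 GB left
disk 2: place 63 GB, 1 GB left
disk 3: place 57 GB, 7 GB left
disk 4: place 9 GB, 55 GB left
disk 4: place 27 GB, 28 GB left
disk 5: place 63 GB, 1 GB left
disk 6: place 47 GB, 17 GB left
disk 7: place 24 GB, 40 GB left
disk 7: place 12 GB, 28 GB left
disk 7: place 18 GB, 10 GB left
disk 7: place 8 GB, 2 GB left
disk 8: place 29 GB, 35 GB left
disk 9: place 38 GB, 26 GB left
disk 10: place 45 GB, 19 GB left
disk 11: place 30 GB, 34 GB left
disk 11: place 25 GB, 9 GB left
11 disks × 64 GB = 704 GB; used 553 GB; unused 151 GB.

151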